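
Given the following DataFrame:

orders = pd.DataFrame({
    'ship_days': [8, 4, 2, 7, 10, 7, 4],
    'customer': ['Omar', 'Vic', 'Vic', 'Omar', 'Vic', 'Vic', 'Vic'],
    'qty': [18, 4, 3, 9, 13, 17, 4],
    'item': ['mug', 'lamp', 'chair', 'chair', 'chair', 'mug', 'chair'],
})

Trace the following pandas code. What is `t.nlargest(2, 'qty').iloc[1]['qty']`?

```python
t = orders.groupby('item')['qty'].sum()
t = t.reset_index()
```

group by item, sum of qty:
item
chair    29
lamp      4
mug      35
Name: qty, dtype: int64
reset_index():
    item  qty
0  chair   29
1   lamp    4
2    mug   35
take 2 rows with largest qty:
    item  qty
2    mug   35
0  chair   29

29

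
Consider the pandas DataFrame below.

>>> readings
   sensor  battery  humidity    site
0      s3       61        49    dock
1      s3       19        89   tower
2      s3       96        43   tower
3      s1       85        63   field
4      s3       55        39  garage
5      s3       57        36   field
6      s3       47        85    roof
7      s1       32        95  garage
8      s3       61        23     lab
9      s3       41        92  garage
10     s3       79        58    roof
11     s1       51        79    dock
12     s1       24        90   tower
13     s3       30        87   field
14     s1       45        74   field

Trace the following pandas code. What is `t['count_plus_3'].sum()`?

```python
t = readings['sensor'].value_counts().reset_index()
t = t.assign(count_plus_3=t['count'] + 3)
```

21

value_counts of sensor:
sensor
s3    10
s1     5
Name: count, dtype: int64
reset_index():
  sensor  count
0     s3     10
1     s1      5
add column count_plus_3 = t['count'] + 3:
  sensor  count  count_plus_3
0     s3     10            13
1     s1      5             8
Finally, sum of column 'count_plus_3' = 21.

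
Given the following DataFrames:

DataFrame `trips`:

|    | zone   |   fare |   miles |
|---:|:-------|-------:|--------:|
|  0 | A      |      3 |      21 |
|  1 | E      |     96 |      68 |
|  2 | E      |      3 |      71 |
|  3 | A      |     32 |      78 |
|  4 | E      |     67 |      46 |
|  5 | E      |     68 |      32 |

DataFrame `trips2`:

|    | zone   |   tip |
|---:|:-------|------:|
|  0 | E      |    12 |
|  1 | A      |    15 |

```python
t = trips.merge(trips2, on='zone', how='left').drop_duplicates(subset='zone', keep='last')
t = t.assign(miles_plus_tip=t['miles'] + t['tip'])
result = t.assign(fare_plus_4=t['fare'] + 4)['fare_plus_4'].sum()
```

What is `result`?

merge on 'zone' (how='left') → 6 rows:
  zone  fare  miles  tip
0    A     3     21   15
1    E    96     68   12
2    E     3     71   12
3    A    32     78   15
4    E    67     46   12
5    E    68     32   12
drop duplicate zone (keep=last):
  zone  fare  miles  tip
3    A    32     78   15
5    E    68     32   12
add column miles_plus_tip = t['miles'] + t['tip']:
  zone  fare  miles  tip  miles_plus_tip
3    A    32     78   15              93
5    E    68     32   12              44
add column fare_plus_4 = t['fare'] + 4:
  zone  fare  miles  tip  miles_plus_tip  fare_plus_4
3    A    32     78   15              93           36
5    E    68     32   12              44           72
Finally, sum of column 'fare_plus_4' = 108.

108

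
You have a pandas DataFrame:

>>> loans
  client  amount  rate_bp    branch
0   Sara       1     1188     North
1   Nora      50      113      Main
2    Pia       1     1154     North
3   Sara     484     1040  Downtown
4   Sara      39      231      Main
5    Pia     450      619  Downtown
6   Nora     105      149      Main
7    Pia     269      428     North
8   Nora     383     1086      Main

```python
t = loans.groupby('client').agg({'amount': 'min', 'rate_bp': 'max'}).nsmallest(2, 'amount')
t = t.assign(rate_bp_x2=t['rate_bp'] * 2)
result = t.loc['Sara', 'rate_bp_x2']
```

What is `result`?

2376

group by client: min(amount), max(rate_bp):
        amount  rate_bp
client                 
Nora        50     1086
Pia          1     1154
Sara         1     1188
take 2 rows with smallest amount:
        amount  rate_bp
client                 
Pia          1     1154
Sara         1     1188
add column rate_bp_x2 = t['rate_bp'] * 2:
        amount  rate_bp  rate_bp_x2
client                             
Pia          1     1154        2308
Sara         1     1188        2376
Then the value at row 'Sara', column 'rate_bp_x2': 2376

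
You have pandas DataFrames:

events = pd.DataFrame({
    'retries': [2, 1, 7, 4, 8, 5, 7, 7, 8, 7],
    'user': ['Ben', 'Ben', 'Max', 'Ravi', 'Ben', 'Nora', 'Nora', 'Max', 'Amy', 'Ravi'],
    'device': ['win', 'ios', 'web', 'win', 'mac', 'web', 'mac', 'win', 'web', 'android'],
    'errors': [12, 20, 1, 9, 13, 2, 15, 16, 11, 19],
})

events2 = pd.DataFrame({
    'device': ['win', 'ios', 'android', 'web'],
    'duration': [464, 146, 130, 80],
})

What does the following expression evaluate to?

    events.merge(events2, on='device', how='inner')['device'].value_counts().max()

merge on 'device' (how='inner') → 8 rows:
   retries  user   device  errors  duration
0        2   Ben      win      12       464
1        1   Ben      ios      20       146
2        7   Max      web       1        80
3        4  Ravi      win       9       464
4        5  Nora      web       2        80
5        7   Max      win      16       464
6        8   Amy      web      11        80
7        7  Ravi  android      19       130
value_counts of device:
device
win        3
web        3
ios        1
android    1
Name: count, dtype: int64
Reading off the max of the resulting series, we get 3.

3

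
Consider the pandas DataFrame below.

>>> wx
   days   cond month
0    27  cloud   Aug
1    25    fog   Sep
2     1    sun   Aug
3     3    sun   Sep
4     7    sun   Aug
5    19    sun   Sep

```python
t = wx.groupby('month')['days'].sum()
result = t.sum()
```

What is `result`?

group by month, sum of days:
month
Aug    35
Sep    47
Name: days, dtype: int64
Then the sum of the resulting series: 82

82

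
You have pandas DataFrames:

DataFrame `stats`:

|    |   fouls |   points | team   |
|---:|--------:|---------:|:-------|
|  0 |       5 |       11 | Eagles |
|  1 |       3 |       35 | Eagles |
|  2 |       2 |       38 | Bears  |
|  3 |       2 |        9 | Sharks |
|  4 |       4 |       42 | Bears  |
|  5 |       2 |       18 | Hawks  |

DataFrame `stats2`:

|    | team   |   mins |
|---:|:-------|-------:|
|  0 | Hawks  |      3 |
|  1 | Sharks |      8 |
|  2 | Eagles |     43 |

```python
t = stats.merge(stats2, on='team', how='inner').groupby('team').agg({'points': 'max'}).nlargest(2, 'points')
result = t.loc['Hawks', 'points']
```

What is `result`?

18

merge on 'team' (how='inner') → 4 rows:
   fouls  points    team  mins
0      5      11  Eagles    43
1      3      35  Eagles    43
2      2       9  Sharks     8
3      2      18   Hawks     3
group by team, max of points:
        points
team          
Eagles      35
Hawks       18
Sharks       9
take 2 rows with largest points:
        points
team          
Eagles      35
Hawks       18
Hence 18.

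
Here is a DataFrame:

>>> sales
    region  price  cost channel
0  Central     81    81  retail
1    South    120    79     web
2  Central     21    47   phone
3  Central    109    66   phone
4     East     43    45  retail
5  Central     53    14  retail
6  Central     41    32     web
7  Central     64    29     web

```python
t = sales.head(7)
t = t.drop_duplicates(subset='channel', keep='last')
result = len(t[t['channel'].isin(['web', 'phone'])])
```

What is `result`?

take first 7 rows:
    region  price  cost channel
0  Central     81    81  retail
1    South    120    79     web
2  Central     21    47   phone
3  Central    109    66   phone
4     East     43    45  retail
5  Central     53    14  retail
6  Central     41    32     web
drop duplicate channel (keep=last):
    region  price  cost channel
3  Central    109    66   phone
5  Central     53    14  retail
6  Central     41    32     web
filter rows where channel in ['web', 'phone']:
    region  price  cost channel
3  Central    109    66   phone
6  Central     41    32     web
number of rows → 2

2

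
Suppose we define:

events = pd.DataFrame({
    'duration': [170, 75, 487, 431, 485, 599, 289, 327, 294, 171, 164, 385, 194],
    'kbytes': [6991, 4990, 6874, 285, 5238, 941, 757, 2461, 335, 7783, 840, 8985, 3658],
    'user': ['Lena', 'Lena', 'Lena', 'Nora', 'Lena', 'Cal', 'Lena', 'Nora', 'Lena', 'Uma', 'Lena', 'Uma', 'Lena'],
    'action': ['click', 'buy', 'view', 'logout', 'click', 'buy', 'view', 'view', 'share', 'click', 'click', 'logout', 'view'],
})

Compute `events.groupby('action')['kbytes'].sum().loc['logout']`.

9270

group by action, sum of kbytes:
action
buy        5931
click     20852
logout     9270
share       335
view      13750
Name: kbytes, dtype: int64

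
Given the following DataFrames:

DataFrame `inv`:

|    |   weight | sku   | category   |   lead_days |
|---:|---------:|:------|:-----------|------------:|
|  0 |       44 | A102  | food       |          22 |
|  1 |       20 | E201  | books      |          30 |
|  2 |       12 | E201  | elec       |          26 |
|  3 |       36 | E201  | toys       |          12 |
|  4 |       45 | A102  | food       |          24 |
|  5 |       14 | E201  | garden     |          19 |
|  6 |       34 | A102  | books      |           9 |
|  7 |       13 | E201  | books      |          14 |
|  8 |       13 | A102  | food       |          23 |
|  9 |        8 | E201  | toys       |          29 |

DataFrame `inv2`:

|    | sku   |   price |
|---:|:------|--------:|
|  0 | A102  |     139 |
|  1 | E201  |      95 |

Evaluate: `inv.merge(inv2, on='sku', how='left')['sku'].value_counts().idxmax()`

E201

merge on 'sku' (how='left') → 10 rows:
   weight   sku category  lead_days  price
0      44  A102     food         22    139
1      20  E201    books         30     95
2      12  E201     elec         26     95
3      36  E201     toys         12     95
4      45  A102     food         24    139
5      14  E201   garden         19     95
6      34  A102    books          9    139
7      13  E201    books         14     95
8      13  A102     food         23    139
9       8  E201     toys         29     95
value_counts of sku:
sku
E201    6
A102    4
Name: count, dtype: int64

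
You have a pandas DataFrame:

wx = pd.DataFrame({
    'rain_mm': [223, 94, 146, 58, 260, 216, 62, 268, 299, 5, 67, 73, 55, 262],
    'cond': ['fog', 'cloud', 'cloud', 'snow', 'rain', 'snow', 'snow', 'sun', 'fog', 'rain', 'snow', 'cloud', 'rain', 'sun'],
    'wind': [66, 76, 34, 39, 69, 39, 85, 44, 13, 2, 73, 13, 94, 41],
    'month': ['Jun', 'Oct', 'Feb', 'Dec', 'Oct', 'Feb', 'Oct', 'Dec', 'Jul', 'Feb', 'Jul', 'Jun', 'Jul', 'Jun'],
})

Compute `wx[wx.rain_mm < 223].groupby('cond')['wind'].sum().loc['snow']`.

filter rows where rain_mm < 223:
    rain_mm   cond  wind month
1        94  cloud    76   Oct
2       146  cloud    34   Feb
3        58   snow    39   Dec
5       216   snow    39   Feb
6        62   snow    85   Oct
9         5   rain     2   Feb
10       67   snow    73   Jul
11       73  cloud    13   Jun
12       55   rain    94   Jul
group by cond, sum of wind:
cond
cloud    123
rain      96
snow     236
Name: wind, dtype: int64

236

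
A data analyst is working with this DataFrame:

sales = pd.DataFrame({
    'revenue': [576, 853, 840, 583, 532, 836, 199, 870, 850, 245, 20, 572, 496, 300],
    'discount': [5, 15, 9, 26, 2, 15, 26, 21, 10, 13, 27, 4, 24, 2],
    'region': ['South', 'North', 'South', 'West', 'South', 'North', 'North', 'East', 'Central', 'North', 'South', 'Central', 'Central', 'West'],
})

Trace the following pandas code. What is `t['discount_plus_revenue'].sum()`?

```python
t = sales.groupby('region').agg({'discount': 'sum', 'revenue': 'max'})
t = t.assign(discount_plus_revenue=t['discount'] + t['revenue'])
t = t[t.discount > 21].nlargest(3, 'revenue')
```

group by region: sum(discount), max(revenue):
         discount  revenue
region                    
Central        38      850
East           21      870
North          69      853
South          43      840
West           28      583
add column discount_plus_revenue = t['discount'] + t['revenue']:
         discount  revenue  discount_plus_revenue
region                                           
Central        38      850                    888
East           21      870                    891
North          69      853                    922
South          43      840                    883
West           28      583                    611
filter rows where discount > 21:
         discount  revenue  discount_plus_revenue
region                                           
Central        38      850                    888
North          69      853                    922
South          43      840                    883
West           28      583                    611
take 3 rows with largest revenue:
         discount  revenue  discount_plus_revenue
region                                           
North          69      853                    922
Central        38      850                    888
South          43      840                    883

2693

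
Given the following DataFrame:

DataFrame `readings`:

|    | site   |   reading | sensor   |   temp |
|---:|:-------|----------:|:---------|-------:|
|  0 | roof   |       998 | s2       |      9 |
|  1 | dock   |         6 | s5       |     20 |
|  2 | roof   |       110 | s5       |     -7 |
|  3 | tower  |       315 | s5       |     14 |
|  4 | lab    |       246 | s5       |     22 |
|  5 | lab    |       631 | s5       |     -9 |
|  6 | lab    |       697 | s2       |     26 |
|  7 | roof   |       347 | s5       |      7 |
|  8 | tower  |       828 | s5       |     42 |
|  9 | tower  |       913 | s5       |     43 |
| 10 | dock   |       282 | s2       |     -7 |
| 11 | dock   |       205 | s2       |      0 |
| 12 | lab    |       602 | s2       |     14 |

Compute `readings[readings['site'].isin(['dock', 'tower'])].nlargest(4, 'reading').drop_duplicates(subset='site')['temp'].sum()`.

36

filter rows where site in ['dock', 'tower']:
     site  reading sensor  temp
1    dock        6     s5    20
3   tower      315     s5    14
8   tower      828     s5    42
9   tower      913     s5    43
10   dock      282     s2    -7
11   dock      205     s2     0
take 4 rows with largest reading:
     site  reading sensor  temp
9   tower      913     s5    43
8   tower      828     s5    42
3   tower      315     s5    14
10   dock      282     s2    -7
drop duplicate site (keep=first):
     site  reading sensor  temp
9   tower      913     s5    43
10   dock      282     s2    -7
Reading off the sum of column 'temp', we get 36.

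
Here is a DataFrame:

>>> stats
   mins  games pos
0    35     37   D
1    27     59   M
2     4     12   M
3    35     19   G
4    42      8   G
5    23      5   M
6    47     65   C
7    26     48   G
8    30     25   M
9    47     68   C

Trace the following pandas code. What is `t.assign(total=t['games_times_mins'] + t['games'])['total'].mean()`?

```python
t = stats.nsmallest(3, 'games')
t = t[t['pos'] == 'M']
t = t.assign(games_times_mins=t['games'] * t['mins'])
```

take 3 rows with smallest games:
   mins  games pos
5    23      5   M
4    42      8   G
2     4     12   M
filter rows where pos == 'M':
   mins  games pos
5    23      5   M
2     4     12   M
add column games_times_mins = t['games'] * t['mins']:
   mins  games pos  games_times_mins
5    23      5   M               115
2     4     12   M                48
add column total = t['games_times_mins'] + t['games']:
   mins  games pos  games_times_mins  total
5    23      5   M               115    120
2     4     12   M                48     60

90.0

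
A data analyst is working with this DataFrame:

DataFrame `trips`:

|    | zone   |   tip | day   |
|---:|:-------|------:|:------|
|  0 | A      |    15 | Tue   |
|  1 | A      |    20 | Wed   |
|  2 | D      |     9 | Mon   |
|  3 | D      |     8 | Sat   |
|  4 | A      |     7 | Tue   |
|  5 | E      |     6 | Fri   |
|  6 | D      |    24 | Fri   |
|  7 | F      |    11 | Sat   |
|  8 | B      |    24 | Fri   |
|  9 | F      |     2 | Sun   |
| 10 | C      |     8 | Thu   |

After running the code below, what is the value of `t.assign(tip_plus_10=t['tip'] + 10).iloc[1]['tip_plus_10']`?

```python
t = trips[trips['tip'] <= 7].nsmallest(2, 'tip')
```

16

filter rows where tip <= 7:
  zone  tip  day
4    A    7  Tue
5    E    6  Fri
9    F    2  Sun
take 2 rows with smallest tip:
  zone  tip  day
9    F    2  Sun
5    E    6  Fri
add column tip_plus_10 = t['tip'] + 10:
  zone  tip  day  tip_plus_10
9    F    2  Sun           12
5    E    6  Fri           16
value at position 1, column 'tip_plus_10' → 16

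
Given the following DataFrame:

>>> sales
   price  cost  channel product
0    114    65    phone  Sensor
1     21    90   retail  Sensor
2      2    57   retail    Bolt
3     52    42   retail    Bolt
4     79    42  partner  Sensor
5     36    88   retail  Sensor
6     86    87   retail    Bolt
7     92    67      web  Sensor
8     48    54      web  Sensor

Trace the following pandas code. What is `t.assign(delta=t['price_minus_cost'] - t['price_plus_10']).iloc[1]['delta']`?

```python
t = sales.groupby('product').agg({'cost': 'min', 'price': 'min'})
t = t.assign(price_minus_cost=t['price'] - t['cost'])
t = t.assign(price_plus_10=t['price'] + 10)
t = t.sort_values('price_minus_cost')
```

-52

group by product: min(cost), min(price):
         cost  price
product             
Bolt       42      2
Sensor     42     21
add column price_minus_cost = t['price'] - t['cost']:
         cost  price  price_minus_cost
product                               
Bolt       42      2               -40
Sensor     42     21               -21
add column price_plus_10 = t['price'] + 10:
         cost  price  price_minus_cost  price_plus_10
product                                              
Bolt       42      2               -40             12
Sensor     42     21               -21             31
sort by price_minus_cost:
         cost  price  price_minus_cost  price_plus_10
product                                              
Bolt       42      2               -40             12
Sensor     42     21               -21             31
add column delta = t['price_minus_cost'] - t['price_plus_10']:
         cost  price  price_minus_cost  price_plus_10  delta
product                                                     
Bolt       42      2               -40             12    -52
Sensor     42     21               -21             31    -52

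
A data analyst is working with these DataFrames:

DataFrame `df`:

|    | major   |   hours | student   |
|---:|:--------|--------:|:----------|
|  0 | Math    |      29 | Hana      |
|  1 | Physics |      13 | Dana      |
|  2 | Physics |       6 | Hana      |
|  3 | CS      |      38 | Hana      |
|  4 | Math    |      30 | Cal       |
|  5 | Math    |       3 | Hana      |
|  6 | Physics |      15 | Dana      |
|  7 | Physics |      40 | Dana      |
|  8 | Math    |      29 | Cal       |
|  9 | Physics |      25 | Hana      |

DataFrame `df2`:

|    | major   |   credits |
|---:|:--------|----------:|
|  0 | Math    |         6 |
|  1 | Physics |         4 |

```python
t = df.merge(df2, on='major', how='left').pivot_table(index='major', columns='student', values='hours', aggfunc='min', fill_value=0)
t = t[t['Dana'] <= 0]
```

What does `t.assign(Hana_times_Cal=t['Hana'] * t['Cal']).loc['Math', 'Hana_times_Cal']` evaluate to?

87

merge on 'major' (how='left') → 10 rows:
     major  hours student  credits
0     Math     29    Hana      6.0
1  Physics     13    Dana      4.0
2  Physics      6    Hana      4.0
3       CS     38    Hana      NaN
4     Math     30     Cal      6.0
5     Math      3    Hana      6.0
6  Physics     15    Dana      4.0
7  Physics     40    Dana      4.0
8     Math     29     Cal      6.0
9  Physics     25    Hana      4.0
pivot: rows=major, cols=student, min(hours):
student  Cal  Dana  Hana
major                   
CS         0     0    38
Math      29     0     3
Physics    0    13     6
filter rows where Dana <= 0:
student  Cal  Dana  Hana
major                   
CS         0     0    38
Math      29     0     3
add column Hana_times_Cal = t['Hana'] * t['Cal']:
student  Cal  Dana  Hana  Hana_times_Cal
major                                   
CS         0     0    38               0
Math      29     0     3              87
The value at row 'Math', column 'Hana_times_Cal' is 87.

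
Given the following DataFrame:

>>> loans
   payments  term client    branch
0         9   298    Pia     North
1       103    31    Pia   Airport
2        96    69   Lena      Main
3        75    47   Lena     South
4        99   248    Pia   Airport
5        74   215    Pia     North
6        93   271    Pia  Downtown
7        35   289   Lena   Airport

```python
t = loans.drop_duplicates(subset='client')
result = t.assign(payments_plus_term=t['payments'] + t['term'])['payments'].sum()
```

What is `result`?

drop duplicate client (keep=first):
   payments  term client branch
0         9   298    Pia  North
2        96    69   Lena   Main
add column payments_plus_term = t['payments'] + t['term']:
   payments  term client branch  payments_plus_term
0         9   298    Pia  North                 307
2        96    69   Lena   Main                 165
Reading off the sum of column 'payments', we get 105.

105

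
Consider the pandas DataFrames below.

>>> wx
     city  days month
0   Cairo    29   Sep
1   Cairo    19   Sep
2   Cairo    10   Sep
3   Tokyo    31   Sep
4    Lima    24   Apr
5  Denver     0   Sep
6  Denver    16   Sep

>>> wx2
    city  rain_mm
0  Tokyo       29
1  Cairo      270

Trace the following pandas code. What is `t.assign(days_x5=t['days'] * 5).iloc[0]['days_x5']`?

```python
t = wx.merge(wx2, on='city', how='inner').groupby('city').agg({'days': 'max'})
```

145

merge on 'city' (how='inner') → 4 rows:
    city  days month  rain_mm
0  Cairo    29   Sep      270
1  Cairo    19   Sep      270
2  Cairo    10   Sep      270
3  Tokyo    31   Sep       29
group by city, max of days:
       days
city       
Cairo    29
Tokyo    31
add column days_x5 = t['days'] * 5:
       days  days_x5
city                
Cairo    29      145
Tokyo    31      155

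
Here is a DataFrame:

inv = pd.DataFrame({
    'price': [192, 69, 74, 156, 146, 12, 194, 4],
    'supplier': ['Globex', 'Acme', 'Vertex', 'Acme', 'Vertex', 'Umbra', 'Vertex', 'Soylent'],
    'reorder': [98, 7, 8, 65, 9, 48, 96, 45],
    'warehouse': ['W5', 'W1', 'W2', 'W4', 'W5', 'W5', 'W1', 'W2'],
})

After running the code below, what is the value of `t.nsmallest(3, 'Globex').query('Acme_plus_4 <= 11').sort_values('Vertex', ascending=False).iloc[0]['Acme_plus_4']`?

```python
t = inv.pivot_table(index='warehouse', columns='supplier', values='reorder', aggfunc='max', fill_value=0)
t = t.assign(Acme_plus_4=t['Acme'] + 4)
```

11

pivot: rows=warehouse, cols=supplier, max(reorder):
supplier   Acme  Globex  Soylent  Umbra  Vertex
warehouse                                      
W1            7       0        0      0      96
W2            0       0       45      0       8
W4           65       0        0      0       0
W5            0      98        0     48       9
add column Acme_plus_4 = t['Acme'] + 4:
supplier   Acme  Globex  Soylent  Umbra  Vertex  Acme_plus_4
warehouse                                                   
W1            7       0        0      0      96           11
W2            0       0       45      0       8            4
W4           65       0        0      0       0           69
W5            0      98        0     48       9            4
take 3 rows with smallest Globex:
supplier   Acme  Globex  Soylent  Umbra  Vertex  Acme_plus_4
warehouse                                                   
W1            7       0        0      0      96           11
W2            0       0       45      0       8            4
W4           65       0        0      0       0           69
filter rows where Acme_plus_4 <= 11:
supplier   Acme  Globex  Soylent  Umbra  Vertex  Acme_plus_4
warehouse                                                   
W1            7       0        0      0      96           11
W2            0       0       45      0       8            4
sort by Vertex descending:
supplier   Acme  Globex  Soylent  Umbra  Vertex  Acme_plus_4
warehouse                                                   
W1            7       0        0      0      96           11
W2            0       0       45      0       8            4
value at position 0, column 'Acme_plus_4' → 11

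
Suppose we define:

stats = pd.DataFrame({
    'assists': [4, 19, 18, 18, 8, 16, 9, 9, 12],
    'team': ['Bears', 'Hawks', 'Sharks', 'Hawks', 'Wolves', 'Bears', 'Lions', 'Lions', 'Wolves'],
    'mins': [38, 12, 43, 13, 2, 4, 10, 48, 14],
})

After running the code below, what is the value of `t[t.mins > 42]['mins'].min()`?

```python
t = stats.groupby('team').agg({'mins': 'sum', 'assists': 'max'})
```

43

group by team: sum(mins), max(assists):
        mins  assists
team                 
Bears     42       16
Hawks     25       19
Lions     58        9
Sharks    43       18
Wolves    16       12
filter rows where mins > 42:
        mins  assists
team                 
Lions     58        9
Sharks    43       18
The min of column 'mins' is 43.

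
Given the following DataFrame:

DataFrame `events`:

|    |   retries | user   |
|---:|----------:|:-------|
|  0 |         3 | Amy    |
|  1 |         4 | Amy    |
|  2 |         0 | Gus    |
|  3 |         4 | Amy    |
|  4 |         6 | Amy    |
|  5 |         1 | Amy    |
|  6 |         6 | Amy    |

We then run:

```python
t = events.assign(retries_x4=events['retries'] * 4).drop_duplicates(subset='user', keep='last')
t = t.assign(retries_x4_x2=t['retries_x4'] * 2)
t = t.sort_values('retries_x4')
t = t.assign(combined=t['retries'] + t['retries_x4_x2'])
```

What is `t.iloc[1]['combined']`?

54

add column retries_x4 = events['retries'] * 4:
   retries user  retries_x4
0        3  Amy          12
1        4  Amy          16
2        0  Gus           0
3        4  Amy          16
4        6  Amy          24
5        1  Amy           4
6        6  Amy          24
drop duplicate user (keep=last):
   retries user  retries_x4
2        0  Gus           0
6        6  Amy          24
add column retries_x4_x2 = t['retries_x4'] * 2:
   retries user  retries_x4  retries_x4_x2
2        0  Gus           0              0
6        6  Amy          24             48
sort by retries_x4:
   retries user  retries_x4  retries_x4_x2
2        0  Gus           0              0
6        6  Amy          24             48
add column combined = t['retries'] + t['retries_x4_x2']:
   retries user  retries_x4  retries_x4_x2  combined
2        0  Gus           0              0         0
6        6  Amy          24             48        54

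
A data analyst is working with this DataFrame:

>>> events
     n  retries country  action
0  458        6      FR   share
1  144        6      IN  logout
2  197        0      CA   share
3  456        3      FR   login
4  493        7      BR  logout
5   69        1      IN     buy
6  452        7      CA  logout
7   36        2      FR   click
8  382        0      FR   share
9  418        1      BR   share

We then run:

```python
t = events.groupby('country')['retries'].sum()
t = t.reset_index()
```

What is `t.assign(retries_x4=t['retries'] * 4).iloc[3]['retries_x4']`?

28

group by country, sum of retries:
country
BR     8
CA     7
FR    11
IN     7
Name: retries, dtype: int64
reset_index():
  country  retries
0      BR        8
1      CA        7
2      FR       11
3      IN        7
add column retries_x4 = t['retries'] * 4:
  country  retries  retries_x4
0      BR        8          32
1      CA        7          28
2      FR       11          44
3      IN        7          28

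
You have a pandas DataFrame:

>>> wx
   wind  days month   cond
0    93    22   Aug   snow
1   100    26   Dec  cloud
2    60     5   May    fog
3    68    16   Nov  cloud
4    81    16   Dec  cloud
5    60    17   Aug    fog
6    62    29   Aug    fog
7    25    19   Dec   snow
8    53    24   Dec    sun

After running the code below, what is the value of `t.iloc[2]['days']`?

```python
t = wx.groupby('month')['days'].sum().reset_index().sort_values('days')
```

68

group by month, sum of days:
month
Aug    68
Dec    85
May     5
Nov    16
Name: days, dtype: int64
reset_index():
  month  days
0   Aug    68
1   Dec    85
2   May     5
3   Nov    16
sort by days:
  month  days
2   May     5
3   Nov    16
0   Aug    68
1   Dec    85
Reading off the value at position 2, column 'days', we get 68.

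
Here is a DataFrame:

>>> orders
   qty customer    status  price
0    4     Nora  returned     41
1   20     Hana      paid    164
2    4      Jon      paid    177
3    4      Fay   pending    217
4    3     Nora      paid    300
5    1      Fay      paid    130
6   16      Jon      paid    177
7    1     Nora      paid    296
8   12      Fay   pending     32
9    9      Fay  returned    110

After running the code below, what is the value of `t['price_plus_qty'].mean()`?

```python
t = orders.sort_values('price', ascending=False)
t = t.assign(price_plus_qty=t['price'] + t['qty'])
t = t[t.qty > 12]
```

sort by price descending:
   qty customer    status  price
4    3     Nora      paid    300
7    1     Nora      paid    296
3    4      Fay   pending    217
2    4      Jon      paid    177
6   16      Jon      paid    177
1   20     Hana      paid    164
5    1      Fay      paid    130
9    9      Fay  returned    110
0    4     Nora  returned     41
8   12      Fay   pending     32
add column price_plus_qty = t['price'] + t['qty']:
   qty customer    status  price  price_plus_qty
4    3     Nora      paid    300             303
7    1     Nora      paid    296             297
3    4      Fay   pending    217             221
2    4      Jon      paid    177             181
6   16      Jon      paid    177             193
1   20     Hana      paid    164             184
5    1      Fay      paid    130             131
9    9      Fay  returned    110             119
0    4     Nora  returned     41              45
8   12      Fay   pending     32              44
filter rows where qty > 12:
   qty customer status  price  price_plus_qty
6   16      Jon   paid    177             193
1   20     Hana   paid    164             184

188.5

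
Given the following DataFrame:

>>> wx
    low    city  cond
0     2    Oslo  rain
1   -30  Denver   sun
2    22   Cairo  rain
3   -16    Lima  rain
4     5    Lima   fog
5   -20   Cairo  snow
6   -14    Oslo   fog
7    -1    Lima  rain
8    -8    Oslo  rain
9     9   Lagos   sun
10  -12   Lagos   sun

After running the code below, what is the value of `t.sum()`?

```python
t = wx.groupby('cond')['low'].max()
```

16

group by cond, max of low:
cond
fog      5
rain    22
snow   -20
sun      9
Name: low, dtype: int64
Finally, sum of the resulting series = 16.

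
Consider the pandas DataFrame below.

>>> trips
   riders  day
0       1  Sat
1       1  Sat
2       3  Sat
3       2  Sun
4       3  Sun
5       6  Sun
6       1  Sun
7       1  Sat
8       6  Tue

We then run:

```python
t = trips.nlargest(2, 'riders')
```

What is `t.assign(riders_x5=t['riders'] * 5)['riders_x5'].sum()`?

take 2 rows with largest riders:
   riders  day
5       6  Sun
8       6  Tue
add column riders_x5 = t['riders'] * 5:
   riders  day  riders_x5
5       6  Sun         30
8       6  Tue         30

60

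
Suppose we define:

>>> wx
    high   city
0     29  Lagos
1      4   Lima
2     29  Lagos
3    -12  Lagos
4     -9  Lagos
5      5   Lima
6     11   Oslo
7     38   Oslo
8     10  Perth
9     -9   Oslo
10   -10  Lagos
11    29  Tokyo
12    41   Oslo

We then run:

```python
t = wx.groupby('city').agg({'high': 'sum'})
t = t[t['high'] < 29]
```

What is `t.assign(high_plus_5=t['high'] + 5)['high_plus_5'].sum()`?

group by city, sum of high:
       high
city       
Lagos    27
Lima      9
Oslo     81
Perth    10
Tokyo    29
filter rows where high < 29:
       high
city       
Lagos    27
Lima      9
Perth    10
add column high_plus_5 = t['high'] + 5:
       high  high_plus_5
city                    
Lagos    27           32
Lima      9           14
Perth    10           15
Taking the sum of column 'high_plus_5' gives 61.

61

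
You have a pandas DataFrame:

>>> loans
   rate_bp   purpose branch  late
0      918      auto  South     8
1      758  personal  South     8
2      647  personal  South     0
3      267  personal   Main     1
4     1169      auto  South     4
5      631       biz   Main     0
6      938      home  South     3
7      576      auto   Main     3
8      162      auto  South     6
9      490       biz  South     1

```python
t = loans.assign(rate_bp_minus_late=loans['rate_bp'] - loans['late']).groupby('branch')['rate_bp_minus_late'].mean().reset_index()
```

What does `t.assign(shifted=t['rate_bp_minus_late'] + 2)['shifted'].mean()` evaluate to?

add column rate_bp_minus_late = loans['rate_bp'] - loans['late']:
   rate_bp   purpose branch  late  rate_bp_minus_late
0      918      auto  South     8                 910
1      758  personal  South     8                 750
2      647  personal  South     0                 647
3      267  personal   Main     1                 266
4     1169      auto  South     4                1165
5      631       biz   Main     0                 631
6      938      home  South     3                 935
7      576      auto   Main     3                 573
8      162      auto  South     6                 156
9      490       biz  South     1                 489
group by branch, mean of rate_bp_minus_late:
branch
Main     490.000000
South    721.714286
Name: rate_bp_minus_late, dtype: float64
reset_index():
  branch  rate_bp_minus_late
0   Main          490.000000
1  South          721.714286
add column shifted = t['rate_bp_minus_late'] + 2:
  branch  rate_bp_minus_late     shifted
0   Main          490.000000  492.000000
1  South          721.714286  723.714286

607.857142857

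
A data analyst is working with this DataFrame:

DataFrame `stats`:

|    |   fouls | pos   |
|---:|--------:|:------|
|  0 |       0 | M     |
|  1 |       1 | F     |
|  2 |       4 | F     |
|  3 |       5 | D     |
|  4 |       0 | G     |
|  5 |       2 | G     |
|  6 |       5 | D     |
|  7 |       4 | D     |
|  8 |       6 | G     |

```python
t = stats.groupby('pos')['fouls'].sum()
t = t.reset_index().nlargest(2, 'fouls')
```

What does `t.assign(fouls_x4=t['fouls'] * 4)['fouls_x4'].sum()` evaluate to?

group by pos, sum of fouls:
pos
D    14
F     5
G     8
M     0
Name: fouls, dtype: int64
reset_index():
  pos  fouls
0   D     14
1   F      5
2   G      8
3   M      0
take 2 rows with largest fouls:
  pos  fouls
0   D     14
2   G      8
add column fouls_x4 = t['fouls'] * 4:
  pos  fouls  fouls_x4
0   D     14        56
2   G      8        32
Finally, sum of column 'fouls_x4' = 88.

88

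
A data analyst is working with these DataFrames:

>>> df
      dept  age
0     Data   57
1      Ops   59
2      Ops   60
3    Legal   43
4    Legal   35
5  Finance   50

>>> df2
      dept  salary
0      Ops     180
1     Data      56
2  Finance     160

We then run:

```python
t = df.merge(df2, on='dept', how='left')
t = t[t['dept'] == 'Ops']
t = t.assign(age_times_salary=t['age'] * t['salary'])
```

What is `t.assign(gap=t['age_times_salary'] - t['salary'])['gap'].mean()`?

merge on 'dept' (how='left') → 6 rows:
      dept  age  salary
0     Data   57    56.0
1      Ops   59   180.0
2      Ops   60   180.0
3    Legal   43     NaN
4    Legal   35     NaN
5  Finance   50   160.0
filter rows where dept == 'Ops':
  dept  age  salary
1  Ops   59   180.0
2  Ops   60   180.0
add column age_times_salary = t['age'] * t['salary']:
  dept  age  salary  age_times_salary
1  Ops   59   180.0           10620.0
2  Ops   60   180.0           10800.0
add column gap = t['age_times_salary'] - t['salary']:
  dept  age  salary  age_times_salary      gap
1  Ops   59   180.0           10620.0  10440.0
2  Ops   60   180.0           10800.0  10620.0
Finally, mean of column 'gap' = 10530.0.

10530.0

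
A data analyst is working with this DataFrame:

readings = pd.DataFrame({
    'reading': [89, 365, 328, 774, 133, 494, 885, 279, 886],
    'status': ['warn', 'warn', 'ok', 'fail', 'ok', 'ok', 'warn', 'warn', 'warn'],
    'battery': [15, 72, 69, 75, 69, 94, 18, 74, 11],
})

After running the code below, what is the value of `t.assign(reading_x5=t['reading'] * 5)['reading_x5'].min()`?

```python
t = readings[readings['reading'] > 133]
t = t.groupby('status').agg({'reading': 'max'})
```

filter rows where reading > 133:
   reading status  battery
1      365   warn       72
2      328     ok       69
3      774   fail       75
5      494     ok       94
6      885   warn       18
7      279   warn       74
8      886   warn       11
group by status, max of reading:
        reading
status         
fail        774
ok          494
warn        886
add column reading_x5 = t['reading'] * 5:
        reading  reading_x5
status                     
fail        774        3870
ok          494        2470
warn        886        4430
Then the min of column 'reading_x5': 2470

2470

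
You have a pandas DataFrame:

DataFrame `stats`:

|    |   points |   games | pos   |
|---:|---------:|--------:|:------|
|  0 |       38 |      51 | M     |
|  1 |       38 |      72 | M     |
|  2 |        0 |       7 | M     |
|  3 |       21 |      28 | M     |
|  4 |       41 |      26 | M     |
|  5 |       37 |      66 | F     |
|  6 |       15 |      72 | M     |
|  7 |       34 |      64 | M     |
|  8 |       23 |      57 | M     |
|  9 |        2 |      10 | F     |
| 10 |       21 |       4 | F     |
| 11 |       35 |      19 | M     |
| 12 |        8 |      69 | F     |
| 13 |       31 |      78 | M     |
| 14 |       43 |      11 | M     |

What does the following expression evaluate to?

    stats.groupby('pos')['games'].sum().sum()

634

group by pos, sum of games:
pos
F    149
M    485
Name: games, dtype: int64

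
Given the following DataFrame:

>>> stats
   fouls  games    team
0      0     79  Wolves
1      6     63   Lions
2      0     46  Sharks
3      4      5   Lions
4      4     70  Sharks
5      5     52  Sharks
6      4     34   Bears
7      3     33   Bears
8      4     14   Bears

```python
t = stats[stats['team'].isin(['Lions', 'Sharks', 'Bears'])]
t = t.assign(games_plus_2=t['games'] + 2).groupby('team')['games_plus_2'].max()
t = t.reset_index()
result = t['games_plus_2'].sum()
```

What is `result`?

173

filter rows where team in ['Lions', 'Sharks', 'Bears']:
   fouls  games    team
1      6     63   Lions
2      0     46  Sharks
3      4      5   Lions
4      4     70  Sharks
5      5     52  Sharks
6      4     34   Bears
7      3     33   Bears
8      4     14   Bears
add column games_plus_2 = t['games'] + 2:
   fouls  games    team  games_plus_2
1      6     63   Lions            65
2      0     46  Sharks            48
3      4      5   Lions             7
4      4     70  Sharks            72
5      5     52  Sharks            54
6      4     34   Bears            36
7      3     33   Bears            35
8      4     14   Bears            16
group by team, max of games_plus_2:
team
Bears     36
Lions     65
Sharks    72
Name: games_plus_2, dtype: int64
reset_index():
     team  games_plus_2
0   Bears            36
1   Lions            65
2  Sharks            72
Finally, sum of column 'games_plus_2' = 173.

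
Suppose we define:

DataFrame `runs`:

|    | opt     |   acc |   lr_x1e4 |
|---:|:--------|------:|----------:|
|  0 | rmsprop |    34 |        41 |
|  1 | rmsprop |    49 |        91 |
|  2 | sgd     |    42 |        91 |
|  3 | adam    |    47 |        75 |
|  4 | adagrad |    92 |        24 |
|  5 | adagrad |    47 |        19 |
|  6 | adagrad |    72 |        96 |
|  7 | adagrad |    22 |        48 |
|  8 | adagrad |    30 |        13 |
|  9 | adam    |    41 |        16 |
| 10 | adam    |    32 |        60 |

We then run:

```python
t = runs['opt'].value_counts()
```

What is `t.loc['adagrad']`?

value_counts of opt:
opt
adagrad    5
adam       3
rmsprop    2
sgd        1
Name: count, dtype: int64

5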